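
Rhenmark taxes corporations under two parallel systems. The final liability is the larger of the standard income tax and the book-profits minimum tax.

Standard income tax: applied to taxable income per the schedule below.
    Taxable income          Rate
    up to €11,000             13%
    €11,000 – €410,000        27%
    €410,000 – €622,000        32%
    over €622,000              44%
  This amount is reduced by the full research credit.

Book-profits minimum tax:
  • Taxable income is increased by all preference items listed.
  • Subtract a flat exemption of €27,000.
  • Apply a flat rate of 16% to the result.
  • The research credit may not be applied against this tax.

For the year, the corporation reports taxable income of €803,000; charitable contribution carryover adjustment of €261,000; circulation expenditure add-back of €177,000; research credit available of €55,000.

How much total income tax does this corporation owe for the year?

€201,640

Book-profits minimum tax:
  Adjusted income: €803,000 + €261,000 + €177,000 = €1,241,000
  Less exemption €27,000 → base €1,214,000
  €1,214,000 × 16% = €194,240

Standard income tax:
  €11,000 × 13% = €1,430
  €399,000 × 27% = €107,730
  €212,000 × 32% = €67,840
  €181,000 × 44% = €79,640
  → €256,640
  Less research credit €55,000 → €201,640

€201,640 > €194,240, so the standard income tax governs.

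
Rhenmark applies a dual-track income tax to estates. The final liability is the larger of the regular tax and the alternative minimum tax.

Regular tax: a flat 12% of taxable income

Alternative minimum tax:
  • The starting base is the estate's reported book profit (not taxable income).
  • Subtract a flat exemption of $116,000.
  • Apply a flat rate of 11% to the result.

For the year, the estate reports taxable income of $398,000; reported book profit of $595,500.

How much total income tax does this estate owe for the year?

$52,745

Regular tax:
  $398,000 × 12% = $47,760

Alternative minimum tax:
  Base (reported book profit): $595,500
  Less exemption $116,000 → base $479,500
  $479,500 × 11% = $52,745

$52,745 > $47,760, so the alternative minimum tax is the binding amount.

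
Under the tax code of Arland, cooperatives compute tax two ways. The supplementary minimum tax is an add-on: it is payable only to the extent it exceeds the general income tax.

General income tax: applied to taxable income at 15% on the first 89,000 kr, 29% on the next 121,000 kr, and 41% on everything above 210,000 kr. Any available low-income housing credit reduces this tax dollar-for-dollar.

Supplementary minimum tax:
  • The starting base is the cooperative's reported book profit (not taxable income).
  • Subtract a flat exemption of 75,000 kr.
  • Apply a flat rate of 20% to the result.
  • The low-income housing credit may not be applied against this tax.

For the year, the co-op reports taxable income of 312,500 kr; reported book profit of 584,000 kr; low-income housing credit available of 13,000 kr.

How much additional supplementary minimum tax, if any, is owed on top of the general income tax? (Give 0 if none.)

24,335 kr

General income tax:
  89,000 kr × 15% = 13,350 kr
  121,000 kr × 29% = 35,090 kr
  102,500 kr × 41% = 42,025 kr
  → 90,465 kr
  Less low-income housing credit 13,000 kr → 77,465 kr

Supplementary minimum tax:
  Base (reported book profit): 584,000 kr
  Less exemption 75,000 kr → base 509,000 kr
  509,000 kr × 20% = 101,800 kr

Excess of supplementary minimum tax over general income tax: 101,800 kr − 77,465 kr = 24,335 kr.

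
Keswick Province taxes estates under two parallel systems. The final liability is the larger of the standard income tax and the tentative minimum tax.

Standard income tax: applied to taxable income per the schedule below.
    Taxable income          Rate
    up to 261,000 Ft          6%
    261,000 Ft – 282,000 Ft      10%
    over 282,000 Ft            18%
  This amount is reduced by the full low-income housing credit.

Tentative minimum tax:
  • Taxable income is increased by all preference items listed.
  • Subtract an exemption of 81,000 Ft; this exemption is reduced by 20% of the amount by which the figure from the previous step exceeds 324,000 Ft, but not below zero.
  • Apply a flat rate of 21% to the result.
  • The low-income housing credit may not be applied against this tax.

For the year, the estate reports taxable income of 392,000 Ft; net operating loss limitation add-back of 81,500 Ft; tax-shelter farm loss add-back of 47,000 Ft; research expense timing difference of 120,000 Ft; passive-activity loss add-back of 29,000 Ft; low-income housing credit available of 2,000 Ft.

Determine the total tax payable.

138,096 Ft

Tentative minimum tax:
  Adjusted income: 392,000 Ft + 81,500 Ft + 47,000 Ft + 120,000 Ft + 29,000 Ft = 669,500 Ft
  Exemption: 81,000 Ft − 20% × (669,500 Ft − 324,000 Ft) = 81,000 Ft − 69,100 Ft = 11,900 Ft
  Base: 669,500 Ft − 11,900 Ft = 657,600 Ft
  657,600 Ft × 21% = 138,096 Ft

Standard income tax:
  261,000 Ft × 6% = 15,660 Ft
  21,000 Ft × 10% = 2,100 Ft
  110,000 Ft × 18% = 19,800 Ft
  → 37,560 Ft
  Less low-income housing credit 2,000 Ft → 35,560 Ft

138,096 Ft > 35,560 Ft, so the tentative minimum tax is the binding amount.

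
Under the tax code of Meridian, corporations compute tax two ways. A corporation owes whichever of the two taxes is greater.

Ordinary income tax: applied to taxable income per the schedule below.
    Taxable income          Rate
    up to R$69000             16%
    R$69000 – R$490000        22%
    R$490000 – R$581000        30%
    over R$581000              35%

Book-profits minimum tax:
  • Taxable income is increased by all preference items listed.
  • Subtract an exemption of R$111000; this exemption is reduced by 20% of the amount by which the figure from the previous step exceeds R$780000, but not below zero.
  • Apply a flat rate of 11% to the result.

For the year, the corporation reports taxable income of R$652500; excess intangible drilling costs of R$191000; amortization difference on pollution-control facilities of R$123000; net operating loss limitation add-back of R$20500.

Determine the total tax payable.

Ordinary income tax:
  R$69000 × 16% = R$11040
  R$421000 × 22% = R$92620
  R$91000 × 30% = R$27300
  R$71500 × 35% = R$25025
  → R$155985

Book-profits minimum tax:
  Adjusted income: R$652500 + R$191000 + R$123000 + R$20500 = R$987000
  Exemption: R$111000 − 20% × (R$987000 − R$780000) = R$111000 − R$41400 = R$69600
  Base: R$987000 − R$69600 = R$917400
  R$917400 × 11% = R$100914

R$155985 > R$100914, so the ordinary income tax governs.

R$155985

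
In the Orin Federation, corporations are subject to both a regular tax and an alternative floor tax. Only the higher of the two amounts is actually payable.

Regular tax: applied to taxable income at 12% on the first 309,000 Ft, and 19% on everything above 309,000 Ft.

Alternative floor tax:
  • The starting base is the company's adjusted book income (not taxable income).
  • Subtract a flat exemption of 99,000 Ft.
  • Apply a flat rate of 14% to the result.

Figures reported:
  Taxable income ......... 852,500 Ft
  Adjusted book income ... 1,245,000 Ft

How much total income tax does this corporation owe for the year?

Regular tax:
  309,000 Ft × 12% = 37,080 Ft
  543,500 Ft × 19% = 103,265 Ft
  → 140,345 Ft

Alternative floor tax:
  Base (adjusted book income): 1,245,000 Ft
  Less exemption 99,000 Ft → base 1,146,000 Ft
  1,146,000 Ft × 14% = 160,440 Ft

160,440 Ft > 140,345 Ft, so the alternative floor tax is the binding amount.

160,440 Ft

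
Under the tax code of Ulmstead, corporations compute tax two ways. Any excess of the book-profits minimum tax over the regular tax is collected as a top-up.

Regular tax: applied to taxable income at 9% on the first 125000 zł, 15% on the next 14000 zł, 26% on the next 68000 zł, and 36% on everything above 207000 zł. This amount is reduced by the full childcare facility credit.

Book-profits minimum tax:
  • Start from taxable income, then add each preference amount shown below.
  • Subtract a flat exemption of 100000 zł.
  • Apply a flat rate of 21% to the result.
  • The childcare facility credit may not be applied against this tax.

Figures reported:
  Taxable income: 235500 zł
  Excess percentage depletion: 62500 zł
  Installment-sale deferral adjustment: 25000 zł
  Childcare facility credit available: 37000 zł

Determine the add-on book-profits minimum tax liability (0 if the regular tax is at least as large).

Book-profits minimum tax:
  Adjusted income: 235500 zł + 62500 zł + 25000 zł = 323000 zł
  Less exemption 100000 zł → base 223000 zł
  223000 zł × 21% = 46830 zł

Regular tax:
  125000 zł × 9% = 11250 zł
  14000 zł × 15% = 2100 zł
  68000 zł × 26% = 17680 zł
  28500 zł × 36% = 10260 zł
  → 41290 zł
  Less childcare facility credit 37000 zł → 4290 zł

Excess of book-profits minimum tax over regular tax: 46830 zł − 4290 zł = 42540 zł.

42540 zł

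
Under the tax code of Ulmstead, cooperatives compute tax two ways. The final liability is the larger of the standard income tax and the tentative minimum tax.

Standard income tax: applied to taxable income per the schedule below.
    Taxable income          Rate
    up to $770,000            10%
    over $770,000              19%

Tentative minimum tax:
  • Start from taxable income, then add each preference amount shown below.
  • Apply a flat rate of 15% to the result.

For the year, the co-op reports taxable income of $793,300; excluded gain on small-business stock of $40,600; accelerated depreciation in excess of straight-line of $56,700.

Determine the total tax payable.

$133,590

Tentative minimum tax:
  Adjusted income: $793,300 + $40,600 + $56,700 = $890,600
  $890,600 × 15% = $133,590

Standard income tax:
  $770,000 × 10% = $77,000
  $23,300 × 19% = $4,427
  → $81,427

$133,590 > $81,427, so the tentative minimum tax is the binding amount.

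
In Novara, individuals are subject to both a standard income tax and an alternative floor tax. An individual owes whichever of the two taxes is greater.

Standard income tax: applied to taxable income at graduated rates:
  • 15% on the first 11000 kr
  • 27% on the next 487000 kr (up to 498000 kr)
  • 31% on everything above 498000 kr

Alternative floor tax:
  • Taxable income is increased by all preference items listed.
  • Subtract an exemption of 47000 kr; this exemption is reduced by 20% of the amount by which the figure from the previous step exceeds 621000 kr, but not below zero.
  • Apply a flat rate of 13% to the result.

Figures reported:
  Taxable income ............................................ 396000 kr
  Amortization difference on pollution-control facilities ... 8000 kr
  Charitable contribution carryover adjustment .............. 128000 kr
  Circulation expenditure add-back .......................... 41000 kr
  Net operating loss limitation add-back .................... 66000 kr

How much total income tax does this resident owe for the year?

Standard income tax:
  11000 kr × 15% = 1650 kr
  385000 kr × 27% = 103950 kr
  → 105600 kr

Alternative floor tax:
  Adjusted income: 396000 kr + 8000 kr + 128000 kr + 41000 kr + 66000 kr = 639000 kr
  Exemption: 47000 kr − 20% × (639000 kr − 621000 kr) = 47000 kr − 3600 kr = 43400 kr
  Base: 639000 kr − 43400 kr = 595600 kr
  595600 kr × 13% = 77428 kr

105600 kr > 77428 kr, so the standard income tax governs.

105600 kr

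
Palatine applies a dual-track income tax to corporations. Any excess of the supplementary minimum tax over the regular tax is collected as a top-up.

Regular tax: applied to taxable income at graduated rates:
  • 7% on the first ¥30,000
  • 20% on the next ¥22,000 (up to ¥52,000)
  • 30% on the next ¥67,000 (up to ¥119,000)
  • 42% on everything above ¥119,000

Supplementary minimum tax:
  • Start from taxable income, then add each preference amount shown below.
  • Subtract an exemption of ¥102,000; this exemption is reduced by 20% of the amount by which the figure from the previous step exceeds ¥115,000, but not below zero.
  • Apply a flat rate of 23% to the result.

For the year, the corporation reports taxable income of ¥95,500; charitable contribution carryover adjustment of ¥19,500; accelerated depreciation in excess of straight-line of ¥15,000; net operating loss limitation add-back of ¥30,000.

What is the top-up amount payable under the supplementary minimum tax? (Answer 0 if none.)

¥0

Supplementary minimum tax:
  Adjusted income: ¥95,500 + ¥19,500 + ¥15,000 + ¥30,000 = ¥160,000
  Exemption: ¥102,000 − 20% × (¥160,000 − ¥115,000) = ¥102,000 − ¥9,000 = ¥93,000
  Base: ¥160,000 − ¥93,000 = ¥67,000
  ¥67,000 × 23% = ¥15,410

Regular tax:
  ¥30,000 × 7% = ¥2,100
  ¥22,000 × 20% = ¥4,400
  ¥43,500 × 30% = ¥13,050
  → ¥19,550

¥15,410 ≤ ¥19,550, so no add-on is due.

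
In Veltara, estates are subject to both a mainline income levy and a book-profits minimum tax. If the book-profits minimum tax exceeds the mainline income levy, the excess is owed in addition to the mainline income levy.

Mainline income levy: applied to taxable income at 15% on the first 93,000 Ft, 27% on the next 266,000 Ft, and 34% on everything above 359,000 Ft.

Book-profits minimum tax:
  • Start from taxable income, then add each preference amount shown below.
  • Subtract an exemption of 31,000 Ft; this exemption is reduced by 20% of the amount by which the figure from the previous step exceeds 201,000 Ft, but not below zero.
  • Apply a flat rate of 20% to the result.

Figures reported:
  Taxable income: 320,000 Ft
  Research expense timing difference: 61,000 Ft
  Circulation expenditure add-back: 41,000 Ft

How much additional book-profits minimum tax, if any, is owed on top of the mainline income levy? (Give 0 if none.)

Mainline income levy:
  93,000 Ft × 15% = 13,950 Ft
  227,000 Ft × 27% = 61,290 Ft
  → 75,240 Ft

Book-profits minimum tax:
  Adjusted income: 320,000 Ft + 61,000 Ft + 41,000 Ft = 422,000 Ft
  Exemption: 20% × (422,000 Ft − 201,000 Ft) = 44,200 Ft ≥ 31,000 Ft, so the exemption is fully phased out
  Base: 422,000 Ft − 0 Ft = 422,000 Ft
  422,000 Ft × 20% = 84,400 Ft

Excess of book-profits minimum tax over mainline income levy: 84,400 Ft − 75,240 Ft = 9,160 Ft.

9,160 Ft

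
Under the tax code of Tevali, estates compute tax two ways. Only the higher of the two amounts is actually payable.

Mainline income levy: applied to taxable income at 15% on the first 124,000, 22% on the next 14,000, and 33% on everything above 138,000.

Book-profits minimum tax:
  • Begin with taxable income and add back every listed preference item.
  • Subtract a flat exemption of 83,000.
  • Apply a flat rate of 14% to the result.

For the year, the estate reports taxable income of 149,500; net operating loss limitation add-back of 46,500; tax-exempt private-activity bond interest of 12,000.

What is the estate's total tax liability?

25,475

Book-profits minimum tax:
  Adjusted income: 149,500 + 46,500 + 12,000 = 208,000
  Less exemption 83,000 → base 125,000
  125,000 × 14% = 17,500

Mainline income levy:
  124,000 × 15% = 18,600
  14,000 × 22% = 3,080
  11,500 × 33% = 3,795
  → 25,475

25,475 > 17,500, so the mainline income levy governs.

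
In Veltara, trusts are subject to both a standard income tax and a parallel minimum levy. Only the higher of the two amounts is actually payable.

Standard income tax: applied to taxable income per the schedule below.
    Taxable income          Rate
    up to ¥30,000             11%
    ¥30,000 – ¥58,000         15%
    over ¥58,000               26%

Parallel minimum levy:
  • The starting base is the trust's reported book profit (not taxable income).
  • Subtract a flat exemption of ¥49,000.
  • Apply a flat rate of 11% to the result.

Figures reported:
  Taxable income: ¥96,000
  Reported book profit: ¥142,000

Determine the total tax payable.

Parallel minimum levy:
  Base (reported book profit): ¥142,000
  Less exemption ¥49,000 → base ¥93,000
  ¥93,000 × 11% = ¥10,230

Standard income tax:
  ¥30,000 × 11% = ¥3,300
  ¥28,000 × 15% = ¥4,200
  ¥38,000 × 26% = ¥9,880
  → ¥17,380

¥17,380 > ¥10,230, so the standard income tax governs.

¥17,380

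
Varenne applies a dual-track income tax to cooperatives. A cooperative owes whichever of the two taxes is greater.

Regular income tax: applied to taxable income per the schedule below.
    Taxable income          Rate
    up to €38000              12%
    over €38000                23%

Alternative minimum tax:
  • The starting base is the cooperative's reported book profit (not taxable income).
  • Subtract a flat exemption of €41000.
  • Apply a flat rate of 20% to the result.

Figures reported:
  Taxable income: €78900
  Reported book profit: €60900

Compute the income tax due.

€13967

Alternative minimum tax:
  Base (reported book profit): €60900
  Less exemption €41000 → base €19900
  €19900 × 20% = €3980

Regular income tax:
  €38000 × 12% = €4560
  €40900 × 23% = €9407
  → €13967

€13967 > €3980, so the regular income tax governs.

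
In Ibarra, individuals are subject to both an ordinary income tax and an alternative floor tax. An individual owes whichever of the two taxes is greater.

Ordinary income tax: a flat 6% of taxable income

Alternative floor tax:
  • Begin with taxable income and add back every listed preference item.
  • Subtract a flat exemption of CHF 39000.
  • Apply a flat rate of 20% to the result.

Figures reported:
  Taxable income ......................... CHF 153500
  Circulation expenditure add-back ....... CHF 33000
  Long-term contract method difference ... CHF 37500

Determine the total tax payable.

Alternative floor tax:
  Adjusted income: CHF 153500 + CHF 33000 + CHF 37500 = CHF 224000
  Less exemption CHF 39000 → base CHF 185000
  CHF 185000 × 20% = CHF 37000

Ordinary income tax:
  CHF 153500 × 6% = CHF 9210

CHF 37000 > CHF 9210, so the alternative floor tax is the binding amount.

CHF 37000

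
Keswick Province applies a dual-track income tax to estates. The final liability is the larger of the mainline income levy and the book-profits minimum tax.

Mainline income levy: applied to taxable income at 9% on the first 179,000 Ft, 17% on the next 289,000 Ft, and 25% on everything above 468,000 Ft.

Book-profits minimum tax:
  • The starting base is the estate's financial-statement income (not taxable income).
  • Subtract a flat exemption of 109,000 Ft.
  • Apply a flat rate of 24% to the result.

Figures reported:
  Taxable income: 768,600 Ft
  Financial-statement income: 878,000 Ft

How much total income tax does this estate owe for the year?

184,560 Ft

Book-profits minimum tax:
  Base (financial-statement income): 878,000 Ft
  Less exemption 109,000 Ft → base 769,000 Ft
  769,000 Ft × 24% = 184,560 Ft

Mainline income levy:
  179,000 Ft × 9% = 16,110 Ft
  289,000 Ft × 17% = 49,130 Ft
  300,600 Ft × 25% = 75,150 Ft
  → 140,390 Ft

184,560 Ft > 140,390 Ft, so the book-profits minimum tax is the binding amount.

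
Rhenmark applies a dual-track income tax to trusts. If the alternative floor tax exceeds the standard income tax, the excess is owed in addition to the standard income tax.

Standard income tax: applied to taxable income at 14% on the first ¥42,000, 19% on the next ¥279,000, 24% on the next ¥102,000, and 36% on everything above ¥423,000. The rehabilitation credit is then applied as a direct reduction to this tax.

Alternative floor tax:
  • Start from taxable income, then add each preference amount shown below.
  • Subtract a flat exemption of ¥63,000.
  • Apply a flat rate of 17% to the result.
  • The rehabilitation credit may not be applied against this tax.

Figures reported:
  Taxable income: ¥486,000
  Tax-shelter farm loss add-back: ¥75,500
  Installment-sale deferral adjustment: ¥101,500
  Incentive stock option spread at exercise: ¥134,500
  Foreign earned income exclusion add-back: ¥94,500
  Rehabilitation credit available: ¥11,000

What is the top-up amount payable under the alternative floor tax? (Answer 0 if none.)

¥45,880

Alternative floor tax:
  Adjusted income: ¥486,000 + ¥75,500 + ¥101,500 + ¥134,500 + ¥94,500 = ¥892,000
  Less exemption ¥63,000 → base ¥829,000
  ¥829,000 × 17% = ¥140,930

Standard income tax:
  ¥42,000 × 14% = ¥5,880
  ¥279,000 × 19% = ¥53,010
  ¥102,000 × 24% = ¥24,480
  ¥63,000 × 36% = ¥22,680
  → ¥106,050
  Less rehabilitation credit ¥11,000 → ¥95,050

Excess of alternative floor tax over standard income tax: ¥140,930 − ¥95,050 = ¥45,880.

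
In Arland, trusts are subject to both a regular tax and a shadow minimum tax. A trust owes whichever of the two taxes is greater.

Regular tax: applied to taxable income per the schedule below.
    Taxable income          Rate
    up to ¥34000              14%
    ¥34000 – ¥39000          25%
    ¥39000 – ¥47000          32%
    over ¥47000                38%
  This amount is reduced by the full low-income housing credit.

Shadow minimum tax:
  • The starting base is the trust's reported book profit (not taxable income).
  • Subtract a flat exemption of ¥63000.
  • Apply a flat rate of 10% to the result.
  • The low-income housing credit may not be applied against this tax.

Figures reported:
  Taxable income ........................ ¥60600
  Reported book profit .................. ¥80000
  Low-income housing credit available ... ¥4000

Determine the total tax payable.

Regular tax:
  ¥34000 × 14% = ¥4760
  ¥5000 × 25% = ¥1250
  ¥8000 × 32% = ¥2560
  ¥13600 × 38% = ¥5168
  → ¥13738
  Less low-income housing credit ¥4000 → ¥9738

Shadow minimum tax:
  Base (reported book profit): ¥80000
  Less exemption ¥63000 → base ¥17000
  ¥17000 × 10% = ¥1700

¥9738 > ¥1700, so the regular tax governs.

¥9738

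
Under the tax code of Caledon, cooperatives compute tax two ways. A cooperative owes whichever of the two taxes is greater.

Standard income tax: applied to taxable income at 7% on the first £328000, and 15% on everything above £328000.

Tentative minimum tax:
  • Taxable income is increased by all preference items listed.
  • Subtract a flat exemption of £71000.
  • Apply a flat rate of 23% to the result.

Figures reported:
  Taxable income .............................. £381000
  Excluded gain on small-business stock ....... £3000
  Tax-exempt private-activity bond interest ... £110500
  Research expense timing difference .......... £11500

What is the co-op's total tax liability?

£100050

Standard income tax:
  £328000 × 7% = £22960
  £53000 × 15% = £7950
  → £30910

Tentative minimum tax:
  Adjusted income: £381000 + £3000 + £110500 + £11500 = £506000
  Less exemption £71000 → base £435000
  £435000 × 23% = £100050

£100050 > £30910, so the tentative minimum tax is the binding amount.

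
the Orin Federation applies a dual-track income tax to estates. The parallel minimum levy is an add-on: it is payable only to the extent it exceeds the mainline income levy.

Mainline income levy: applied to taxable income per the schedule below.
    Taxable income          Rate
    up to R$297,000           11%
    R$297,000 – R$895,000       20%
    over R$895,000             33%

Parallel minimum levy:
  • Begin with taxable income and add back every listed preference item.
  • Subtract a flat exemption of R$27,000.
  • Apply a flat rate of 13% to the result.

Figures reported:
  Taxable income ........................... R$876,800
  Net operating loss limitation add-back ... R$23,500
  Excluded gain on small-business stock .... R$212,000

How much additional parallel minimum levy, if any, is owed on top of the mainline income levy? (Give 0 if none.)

Parallel minimum levy:
  Adjusted income: R$876,800 + R$23,500 + R$212,000 = R$1,112,300
  Less exemption R$27,000 → base R$1,085,300
  R$1,085,300 × 13% = R$141,089

Mainline income levy:
  R$297,000 × 11% = R$32,670
  R$579,800 × 20% = R$115,960
  → R$148,630

R$141,089 ≤ R$148,630, so no add-on is due.

R$0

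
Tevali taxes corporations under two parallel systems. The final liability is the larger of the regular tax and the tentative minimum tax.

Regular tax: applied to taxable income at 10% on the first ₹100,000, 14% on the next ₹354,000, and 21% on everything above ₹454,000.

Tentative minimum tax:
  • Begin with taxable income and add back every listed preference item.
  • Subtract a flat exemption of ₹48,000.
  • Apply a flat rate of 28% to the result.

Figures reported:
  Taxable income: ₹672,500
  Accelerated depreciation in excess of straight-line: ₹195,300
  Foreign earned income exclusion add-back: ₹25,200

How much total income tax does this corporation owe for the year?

Tentative minimum tax:
  Adjusted income: ₹672,500 + ₹195,300 + ₹25,200 = ₹893,000
  Less exemption ₹48,000 → base ₹845,000
  ₹845,000 × 28% = ₹236,600

Regular tax:
  ₹100,000 × 10% = ₹10,000
  ₹354,000 × 14% = ₹49,560
  ₹218,500 × 21% = ₹45,885
  → ₹105,445

₹236,600 > ₹105,445, so the tentative minimum tax is the binding amount.

₹236,600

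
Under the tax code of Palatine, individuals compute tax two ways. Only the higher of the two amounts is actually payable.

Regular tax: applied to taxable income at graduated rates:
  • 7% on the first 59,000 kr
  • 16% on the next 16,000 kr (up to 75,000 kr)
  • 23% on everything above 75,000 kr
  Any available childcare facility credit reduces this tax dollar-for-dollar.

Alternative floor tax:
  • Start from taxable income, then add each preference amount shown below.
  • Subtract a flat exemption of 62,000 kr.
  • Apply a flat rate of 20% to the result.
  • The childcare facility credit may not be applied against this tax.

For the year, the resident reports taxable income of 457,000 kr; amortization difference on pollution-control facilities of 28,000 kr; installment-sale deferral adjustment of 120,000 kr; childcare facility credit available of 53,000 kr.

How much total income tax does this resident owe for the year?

108,600 kr

Alternative floor tax:
  Adjusted income: 457,000 kr + 28,000 kr + 120,000 kr = 605,000 kr
  Less exemption 62,000 kr → base 543,000 kr
  543,000 kr × 20% = 108,600 kr

Regular tax:
  59,000 kr × 7% = 4,130 kr
  16,000 kr × 16% = 2,560 kr
  382,000 kr × 23% = 87,860 kr
  → 94,550 kr
  Less childcare facility credit 53,000 kr → 41,550 kr

108,600 kr > 41,550 kr, so the alternative floor tax is the binding amount.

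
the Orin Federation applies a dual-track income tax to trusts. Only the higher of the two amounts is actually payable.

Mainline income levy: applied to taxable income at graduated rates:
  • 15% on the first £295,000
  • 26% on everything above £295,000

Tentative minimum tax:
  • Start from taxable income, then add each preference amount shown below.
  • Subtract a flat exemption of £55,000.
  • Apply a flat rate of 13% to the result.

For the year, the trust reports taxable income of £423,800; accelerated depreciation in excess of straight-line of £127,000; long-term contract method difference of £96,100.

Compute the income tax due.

Tentative minimum tax:
  Adjusted income: £423,800 + £127,000 + £96,100 = £646,900
  Less exemption £55,000 → base £591,900
  £591,900 × 13% = £76,947

Mainline income levy:
  £295,000 × 15% = £44,250
  £128,800 × 26% = £33,488
  → £77,738

£77,738 > £76,947, so the mainline income levy governs.

£77,738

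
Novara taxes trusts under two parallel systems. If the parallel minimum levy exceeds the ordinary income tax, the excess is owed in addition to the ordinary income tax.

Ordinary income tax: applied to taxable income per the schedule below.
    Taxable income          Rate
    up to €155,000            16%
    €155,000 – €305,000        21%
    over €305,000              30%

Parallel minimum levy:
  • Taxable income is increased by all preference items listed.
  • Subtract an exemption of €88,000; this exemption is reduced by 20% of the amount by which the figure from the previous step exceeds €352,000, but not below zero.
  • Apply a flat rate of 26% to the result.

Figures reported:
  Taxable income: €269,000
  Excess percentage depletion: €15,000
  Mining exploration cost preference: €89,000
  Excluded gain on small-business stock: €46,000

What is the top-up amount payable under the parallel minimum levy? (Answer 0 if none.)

€40,804

Parallel minimum levy:
  Adjusted income: €269,000 + €15,000 + €89,000 + €46,000 = €419,000
  Exemption: €88,000 − 20% × (€419,000 − €352,000) = €88,000 − €13,400 = €74,600
  Base: €419,000 − €74,600 = €344,400
  €344,400 × 26% = €89,544

Ordinary income tax:
  €155,000 × 16% = €24,800
  €114,000 × 21% = €23,940
  → €48,740

Excess of parallel minimum levy over ordinary income tax: €89,544 − €48,740 = €40,804.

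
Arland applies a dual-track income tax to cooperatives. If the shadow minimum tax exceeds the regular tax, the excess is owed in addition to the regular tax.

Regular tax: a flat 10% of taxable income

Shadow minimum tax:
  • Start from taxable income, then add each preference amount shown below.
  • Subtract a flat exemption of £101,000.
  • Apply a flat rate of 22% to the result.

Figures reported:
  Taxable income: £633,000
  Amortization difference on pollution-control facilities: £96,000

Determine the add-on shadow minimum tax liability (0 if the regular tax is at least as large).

£74,860

Shadow minimum tax:
  Adjusted income: £633,000 + £96,000 = £729,000
  Less exemption £101,000 → base £628,000
  £628,000 × 22% = £138,160

Regular tax:
  £633,000 × 10% = £63,300

Excess of shadow minimum tax over regular tax: £138,160 − £63,300 = £74,860.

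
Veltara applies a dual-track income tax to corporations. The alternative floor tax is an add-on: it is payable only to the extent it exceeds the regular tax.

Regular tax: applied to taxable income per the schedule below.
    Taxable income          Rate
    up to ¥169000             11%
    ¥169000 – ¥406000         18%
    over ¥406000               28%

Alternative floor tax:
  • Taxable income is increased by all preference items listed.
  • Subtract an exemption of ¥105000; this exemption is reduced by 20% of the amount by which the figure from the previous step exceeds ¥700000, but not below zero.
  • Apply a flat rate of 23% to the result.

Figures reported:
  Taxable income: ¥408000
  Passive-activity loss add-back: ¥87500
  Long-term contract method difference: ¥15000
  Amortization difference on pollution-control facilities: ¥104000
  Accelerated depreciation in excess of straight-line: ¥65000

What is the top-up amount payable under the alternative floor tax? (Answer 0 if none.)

¥70325

Regular tax:
  ¥169000 × 11% = ¥18590
  ¥237000 × 18% = ¥42660
  ¥2000 × 28% = ¥560
  → ¥61810

Alternative floor tax:
  Adjusted income: ¥408000 + ¥87500 + ¥15000 + ¥104000 + ¥65000 = ¥679500
  Exemption: ¥679500 ≤ ¥700000, so full ¥105000 applies
  Base: ¥679500 − ¥105000 = ¥574500
  ¥574500 × 23% = ¥132135

Excess of alternative floor tax over regular tax: ¥132135 − ¥61810 = ¥70325.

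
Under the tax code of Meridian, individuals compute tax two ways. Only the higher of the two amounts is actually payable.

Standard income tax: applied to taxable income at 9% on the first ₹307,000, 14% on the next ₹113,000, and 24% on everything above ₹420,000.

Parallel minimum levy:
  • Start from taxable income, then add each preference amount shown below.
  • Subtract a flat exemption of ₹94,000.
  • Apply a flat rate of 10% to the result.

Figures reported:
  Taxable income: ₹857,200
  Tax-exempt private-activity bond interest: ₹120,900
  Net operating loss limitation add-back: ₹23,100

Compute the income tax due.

₹148,378

Standard income tax:
  ₹307,000 × 9% = ₹27,630
  ₹113,000 × 14% = ₹15,820
  ₹437,200 × 24% = ₹104,928
  → ₹148,378

Parallel minimum levy:
  Adjusted income: ₹857,200 + ₹120,900 + ₹23,100 = ₹1,001,200
  Less exemption ₹94,000 → base ₹907,200
  ₹907,200 × 10% = ₹90,720

₹148,378 > ₹90,720, so the standard income tax governs.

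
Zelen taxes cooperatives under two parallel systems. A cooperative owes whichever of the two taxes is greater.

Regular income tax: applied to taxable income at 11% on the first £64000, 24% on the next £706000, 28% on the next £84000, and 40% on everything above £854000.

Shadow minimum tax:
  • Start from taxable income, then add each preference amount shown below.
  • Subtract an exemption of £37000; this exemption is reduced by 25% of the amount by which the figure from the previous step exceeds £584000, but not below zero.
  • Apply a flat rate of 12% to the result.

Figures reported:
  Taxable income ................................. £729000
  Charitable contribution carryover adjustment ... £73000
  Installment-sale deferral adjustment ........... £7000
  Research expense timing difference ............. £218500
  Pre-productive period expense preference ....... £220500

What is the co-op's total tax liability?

Shadow minimum tax:
  Adjusted income: £729000 + £73000 + £7000 + £218500 + £220500 = £1248000
  Exemption: 25% × (£1248000 − £584000) = £166000 ≥ £37000, so the exemption is fully phased out
  Base: £1248000 − £0 = £1248000
  £1248000 × 12% = £149760

Regular income tax:
  £64000 × 11% = £7040
  £665000 × 24% = £159600
  → £166640

£166640 > £149760, so the regular income tax governs.

£166640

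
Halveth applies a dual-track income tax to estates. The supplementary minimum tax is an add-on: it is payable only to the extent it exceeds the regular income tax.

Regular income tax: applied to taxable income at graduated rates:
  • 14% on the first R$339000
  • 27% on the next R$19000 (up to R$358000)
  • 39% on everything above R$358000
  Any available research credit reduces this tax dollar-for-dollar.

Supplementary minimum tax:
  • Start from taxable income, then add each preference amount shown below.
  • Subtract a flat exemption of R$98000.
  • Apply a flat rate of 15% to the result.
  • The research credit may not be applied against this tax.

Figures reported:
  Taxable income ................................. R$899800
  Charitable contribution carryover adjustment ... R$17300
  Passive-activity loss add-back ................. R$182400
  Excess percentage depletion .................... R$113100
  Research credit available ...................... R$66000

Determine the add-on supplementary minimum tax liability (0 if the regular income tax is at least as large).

R$0

Regular income tax:
  R$339000 × 14% = R$47460
  R$19000 × 27% = R$5130
  R$541800 × 39% = R$211302
  → R$263892
  Less research credit R$66000 → R$197892

Supplementary minimum tax:
  Adjusted income: R$899800 + R$17300 + R$182400 + R$113100 = R$1212600
  Less exemption R$98000 → base R$1114600
  R$1114600 × 15% = R$167190

R$167190 ≤ R$197892, so no add-on is due.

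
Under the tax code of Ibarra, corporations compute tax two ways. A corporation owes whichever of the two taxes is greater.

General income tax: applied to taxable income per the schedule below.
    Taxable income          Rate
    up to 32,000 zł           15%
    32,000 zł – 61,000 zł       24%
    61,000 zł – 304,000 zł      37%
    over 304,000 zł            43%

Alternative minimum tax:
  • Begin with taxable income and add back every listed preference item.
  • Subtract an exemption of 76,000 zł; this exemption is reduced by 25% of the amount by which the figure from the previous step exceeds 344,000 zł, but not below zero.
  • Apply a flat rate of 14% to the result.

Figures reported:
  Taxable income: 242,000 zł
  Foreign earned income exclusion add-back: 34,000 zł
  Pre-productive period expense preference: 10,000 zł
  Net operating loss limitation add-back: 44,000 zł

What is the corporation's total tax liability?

78,730 zł

Alternative minimum tax:
  Adjusted income: 242,000 zł + 34,000 zł + 10,000 zł + 44,000 zł = 330,000 zł
  Exemption: 330,000 zł ≤ 344,000 zł, so full 76,000 zł applies
  Base: 330,000 zł − 76,000 zł = 254,000 zł
  254,000 zł × 14% = 35,560 zł

General income tax:
  32,000 zł × 15% = 4,800 zł
  29,000 zł × 24% = 6,960 zł
  181,000 zł × 37% = 66,970 zł
  → 78,730 zł

78,730 zł > 35,560 zł, so the general income tax governs.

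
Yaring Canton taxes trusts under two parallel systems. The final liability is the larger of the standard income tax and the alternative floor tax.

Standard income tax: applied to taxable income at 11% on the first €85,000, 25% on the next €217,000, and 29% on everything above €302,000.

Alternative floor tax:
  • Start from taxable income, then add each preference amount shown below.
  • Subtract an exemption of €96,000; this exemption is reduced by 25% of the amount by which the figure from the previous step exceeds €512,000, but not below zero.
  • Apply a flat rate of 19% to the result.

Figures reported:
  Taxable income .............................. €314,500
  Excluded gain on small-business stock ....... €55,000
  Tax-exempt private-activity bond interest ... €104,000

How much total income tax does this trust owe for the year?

Alternative floor tax:
  Adjusted income: €314,500 + €55,000 + €104,000 = €473,500
  Exemption: €473,500 ≤ €512,000, so full €96,000 applies
  Base: €473,500 − €96,000 = €377,500
  €377,500 × 19% = €71,725

Standard income tax:
  €85,000 × 11% = €9,350
  €217,000 × 25% = €54,250
  €12,500 × 29% = €3,625
  → €67,225

€71,725 > €67,225, so the alternative floor tax is the binding amount.

€71,725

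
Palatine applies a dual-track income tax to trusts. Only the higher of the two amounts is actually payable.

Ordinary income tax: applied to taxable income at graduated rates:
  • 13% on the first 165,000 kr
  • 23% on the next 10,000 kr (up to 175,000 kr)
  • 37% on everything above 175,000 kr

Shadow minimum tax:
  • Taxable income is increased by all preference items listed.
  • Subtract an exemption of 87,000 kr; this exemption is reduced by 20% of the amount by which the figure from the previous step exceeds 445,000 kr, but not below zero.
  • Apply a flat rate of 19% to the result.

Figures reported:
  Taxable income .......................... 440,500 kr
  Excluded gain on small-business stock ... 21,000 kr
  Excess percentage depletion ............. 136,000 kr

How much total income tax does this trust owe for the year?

Shadow minimum tax:
  Adjusted income: 440,500 kr + 21,000 kr + 136,000 kr = 597,500 kr
  Exemption: 87,000 kr − 20% × (597,500 kr − 445,000 kr) = 87,000 kr − 30,500 kr = 56,500 kr
  Base: 597,500 kr − 56,500 kr = 541,000 kr
  541,000 kr × 19% = 102,790 kr

Ordinary income tax:
  165,000 kr × 13% = 21,450 kr
  10,000 kr × 23% = 2,300 kr
  265,500 kr × 37% = 98,235 kr
  → 121,985 kr

121,985 kr > 102,790 kr, so the ordinary income tax governs.

121,985 kr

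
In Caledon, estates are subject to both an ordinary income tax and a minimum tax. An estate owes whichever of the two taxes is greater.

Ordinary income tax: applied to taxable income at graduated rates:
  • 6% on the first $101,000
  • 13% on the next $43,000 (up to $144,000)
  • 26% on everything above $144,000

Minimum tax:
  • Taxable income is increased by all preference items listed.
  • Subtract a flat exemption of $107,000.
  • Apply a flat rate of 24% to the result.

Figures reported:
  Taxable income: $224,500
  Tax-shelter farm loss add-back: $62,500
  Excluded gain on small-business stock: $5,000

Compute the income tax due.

$44,400

Minimum tax:
  Adjusted income: $224,500 + $62,500 + $5,000 = $292,000
  Less exemption $107,000 → base $185,000
  $185,000 × 24% = $44,400

Ordinary income tax:
  $101,000 × 6% = $6,060
  $43,000 × 13% = $5,590
  $80,500 × 26% = $20,930
  → $32,580

$44,400 > $32,580, so the minimum tax is the binding amount.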